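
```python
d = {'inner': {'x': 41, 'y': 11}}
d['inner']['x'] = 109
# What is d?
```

After line 1: d = {'inner': {'x': 41, 'y': 11}}
After line 2 (inner x overwritten): d = {'inner': {'x': 109, 'y': 11}}

{'inner': {'x': 109, 'y': 11}}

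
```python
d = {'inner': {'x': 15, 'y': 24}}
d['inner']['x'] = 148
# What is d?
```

After line 1: d = {'inner': {'x': 15, 'y': 24}}
After line 2 (inner x overwritten): d = {'inner': {'x': 148, 'y': 24}}

{'inner': {'x': 148, 'y': 24}}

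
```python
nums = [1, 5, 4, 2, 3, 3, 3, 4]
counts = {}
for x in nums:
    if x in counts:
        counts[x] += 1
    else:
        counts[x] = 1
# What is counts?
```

Initial: counts = {}, nums = [1, 5, 4, 2, 3, 3, 3, 4]
See 1: counts = {1: 1}
See 5: counts = {1: 1, 5: 1}
See 4: counts = {1: 1, 5: 1, 4: 1}
See 2: counts = {1: 1, 5: 1, 4: 1, 2: 1}
See 3: counts = {1: 1, 5: 1, 4: 1, 2: 1, 3: 1}
See 3: counts = {1: 1, 5: 1, 4: 1, 2: 1, 3: 2}
See 3: counts = {1: 1, 5: 1, 4: 1, 2: 1, 3: 3}
See 4: counts = {1: 1, 5: 1, 4: 2, 2: 1, 3: 3}

{1: 1, 5: 1, 4: 2, 2: 1, 3: 3}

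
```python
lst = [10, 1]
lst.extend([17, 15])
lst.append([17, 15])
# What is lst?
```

After line 1: lst = [10, 1]
After line 2 (extend unpacks [17, 15]): lst = [10, 1, 17, 15]
After line 3 (append adds [17, 15] as single element): lst = [10, 1, 17, 15, [17, 15]]

[10, 1, 17, 15, [17, 15]]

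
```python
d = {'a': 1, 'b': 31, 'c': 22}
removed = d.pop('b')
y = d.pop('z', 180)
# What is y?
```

After line 1: d = {'a': 1, 'b': 31, 'c': 22}
After line 2 (pop 'b' returns 31): d = {'a': 1, 'c': 22}, removed = 31
After line 3 (pop 'z' missing, returns default 180): d = {'a': 1, 'c': 22}, y = 180

180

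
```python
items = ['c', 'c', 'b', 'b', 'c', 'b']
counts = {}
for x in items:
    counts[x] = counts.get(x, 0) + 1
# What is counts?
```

Initial: counts = {}, items = ['c', 'c', 'b', 'b', 'c', 'b']
See 'c': counts = {'c': 1}
See 'c': counts = {'c': 2}
See 'b': counts = {'c': 2, 'b': 1}
See 'b': counts = {'c': 2, 'b': 2}
See 'c': counts = {'c': 3, 'b': 2}
See 'b': counts = {'c': 3, 'b': 3}

{'c': 3, 'b': 3}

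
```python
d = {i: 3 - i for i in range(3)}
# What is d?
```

{0: 3, 1: 2, 2: 1}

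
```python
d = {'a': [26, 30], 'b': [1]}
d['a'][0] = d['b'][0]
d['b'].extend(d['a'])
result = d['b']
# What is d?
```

After line 1: d = {'a': [26, 30], 'b': [1]}
After line 2 (a[0] = b[0] = 1): d = {'a': [1, 30], 'b': [1]}
After line 3 (b.extend(a) appends [1, 30]): d = {'a': [1, 30], 'b': [1, 1, 30]}
After line 4: result = d['b'] = [1, 1, 30]

{'a': [1, 30], 'b': [1, 1, 30]}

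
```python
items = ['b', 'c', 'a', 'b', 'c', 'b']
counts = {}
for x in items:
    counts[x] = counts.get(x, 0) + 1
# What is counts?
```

Initial: counts = {}, items = ['b', 'c', 'a', 'b', 'c', 'b']
See 'b': counts = {'b': 1}
See 'c': counts = {'b': 1, 'c': 1}
See 'a': counts = {'b': 1, 'c': 1, 'a': 1}
See 'b': counts = {'b': 2, 'c': 1, 'a': 1}
See 'c': counts = {'b': 2, 'c': 2, 'a': 1}
See 'b': counts = {'b': 3, 'c': 2, 'a': 1}

{'b': 3, 'c': 2, 'a': 1}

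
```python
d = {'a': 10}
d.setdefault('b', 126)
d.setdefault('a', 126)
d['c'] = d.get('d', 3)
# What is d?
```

After line 1: d = {'a': 10}
After line 2 (setdefault adds 'b'=126): d = {'a': 10, 'b': 126}
After line 3 (setdefault 'a' no-op, already exists): d = {'a': 10, 'b': 126}
After line 4 (get('d', 3) returns default since 'd' not in d): d = {'a': 10, 'b': 126, 'c': 3}

{'a': 10, 'b': 126, 'c': 3}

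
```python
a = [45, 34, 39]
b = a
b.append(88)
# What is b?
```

After line 1: a = [45, 34, 39]
After line 2 (b = a is an alias, same object): a = [45, 34, 39], b = [45, 34, 39]
After line 3 (b.append mutates the shared list): a = [45, 34, 39, 88], b = [45, 34, 39, 88]

[45, 34, 39, 88]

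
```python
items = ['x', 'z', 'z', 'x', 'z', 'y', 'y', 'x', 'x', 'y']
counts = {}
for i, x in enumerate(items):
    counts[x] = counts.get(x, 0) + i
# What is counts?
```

Initial: counts = {}, items = ['x', 'z', 'z', 'x', 'z', 'y', 'y', 'x', 'x', 'y']
i=0, x='x': counts = {'x': 0}
i=1, x='z': counts = {'x': 0, 'z': 1}
i=2, x='z': counts = {'x': 0, 'z': 3}
i=3, x='x': counts = {'x': 3, 'z': 3}
i=4, x='z': counts = {'x': 3, 'z': 7}
i=5, x='y': counts = {'x': 3, 'z': 7, 'y': 5}
i=6, x='y': counts = {'x': 3, 'z': 7, 'y': 11}
i=7, x='x': counts = {'x': 10, 'z': 7, 'y': 11}
i=8, x='x': counts = {'x': 18, 'z': 7, 'y': 11}
i=9, x='y': counts = {'x': 18, 'z': 7, 'y': 20}

{'x': 18, 'z': 7, 'y': 20}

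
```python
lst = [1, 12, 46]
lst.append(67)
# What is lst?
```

[1, 12, 46, 67]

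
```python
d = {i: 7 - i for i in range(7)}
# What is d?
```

{0: 7, 1: 6, 2: 5, 3: 4, 4: 3, 5: 2, 6: 1}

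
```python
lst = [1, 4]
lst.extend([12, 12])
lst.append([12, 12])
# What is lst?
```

After line 1: lst = [1, 4]
After line 2 (extend unpacks [12, 12]): lst = [1, 4, 12, 12]
After line 3 (append adds [12, 12] as single element): lst = [1, 4, 12, 12, [12, 12]]

[1, 4, 12, 12, [12, 12]]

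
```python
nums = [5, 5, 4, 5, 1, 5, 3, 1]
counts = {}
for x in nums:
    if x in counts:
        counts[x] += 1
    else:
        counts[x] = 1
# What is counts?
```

Initial: counts = {}, nums = [5, 5, 4, 5, 1, 5, 3, 1]
See 5: counts = {5: 1}
See 5: counts = {5: 2}
See 4: counts = {5: 2, 4: 1}
See 5: counts = {5: 3, 4: 1}
See 1: counts = {5: 3, 4: 1, 1: 1}
See 5: counts = {5: 4, 4: 1, 1: 1}
See 3: counts = {5: 4, 4: 1, 1: 1, 3: 1}
See 1: counts = {5: 4, 4: 1, 1: 2, 3: 1}

{5: 4, 4: 1, 1: 2, 3: 1}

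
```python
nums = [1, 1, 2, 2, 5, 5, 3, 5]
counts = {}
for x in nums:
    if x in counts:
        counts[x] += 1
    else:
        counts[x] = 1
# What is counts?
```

Initial: counts = {}, nums = [1, 1, 2, 2, 5, 5, 3, 5]
See 1: counts = {1: 1}
See 1: counts = {1: 2}
See 2: counts = {1: 2, 2: 1}
See 2: counts = {1: 2, 2: 2}
See 5: counts = {1: 2, 2: 2, 5: 1}
See 5: counts = {1: 2, 2: 2, 5: 2}
See 3: counts = {1: 2, 2: 2, 5: 2, 3: 1}
See 5: counts = {1: 2, 2: 2, 5: 3, 3: 1}

{1: 2, 2: 2, 5: 3, 3: 1}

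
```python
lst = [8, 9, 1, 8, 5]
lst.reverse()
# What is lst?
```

[5, 8, 1, 9, 8]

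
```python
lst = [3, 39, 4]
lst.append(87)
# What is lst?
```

[3, 39, 4, 87]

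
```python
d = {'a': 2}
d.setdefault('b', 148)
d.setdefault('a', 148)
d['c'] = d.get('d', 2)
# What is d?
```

After line 1: d = {'a': 2}
After line 2 (setdefault adds 'b'=148): d = {'a': 2, 'b': 148}
After line 3 (setdefault 'a' no-op, already exists): d = {'a': 2, 'b': 148}
After line 4 (get('d', 2) returns default since 'd' not in d): d = {'a': 2, 'b': 148, 'c': 2}

{'a': 2, 'b': 148, 'c': 2}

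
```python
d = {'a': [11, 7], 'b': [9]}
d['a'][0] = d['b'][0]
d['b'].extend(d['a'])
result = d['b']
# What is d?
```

After line 1: d = {'a': [11, 7], 'b': [9]}
After line 2 (a[0] = b[0] = 9): d = {'a': [9, 7], 'b': [9]}
After line 3 (b.extend(a) appends [9, 7]): d = {'a': [9, 7], 'b': [9, 9, 7]}
After line 4: result = d['b'] = [9, 9, 7]

{'a': [9, 7], 'b': [9, 9, 7]}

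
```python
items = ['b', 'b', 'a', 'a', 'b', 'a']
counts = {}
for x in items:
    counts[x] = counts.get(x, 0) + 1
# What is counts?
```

Initial: counts = {}, items = ['b', 'b', 'a', 'a', 'b', 'a']
See 'b': counts = {'b': 1}
See 'b': counts = {'b': 2}
See 'a': counts = {'b': 2, 'a': 1}
See 'a': counts = {'b': 2, 'a': 2}
See 'b': counts = {'b': 3, 'a': 2}
See 'a': counts = {'b': 3, 'a': 3}

{'b': 3, 'a': 3}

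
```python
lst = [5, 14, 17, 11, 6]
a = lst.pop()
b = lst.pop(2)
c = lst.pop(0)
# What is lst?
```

After line 1: lst = [5, 14, 17, 11, 6]
After line 2 (pop() -> a = 6): lst = [5, 14, 17, 11]
After line 3 (pop(2) -> b = 17): lst = [5, 14, 11]
After line 4 (pop(0) -> c = 5): lst = [14, 11]

[14, 11]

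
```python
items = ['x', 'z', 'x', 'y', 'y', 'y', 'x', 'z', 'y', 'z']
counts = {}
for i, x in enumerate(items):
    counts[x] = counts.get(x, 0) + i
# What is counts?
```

Initial: counts = {}, items = ['x', 'z', 'x', 'y', 'y', 'y', 'x', 'z', 'y', 'z']
i=0, x='x': counts = {'x': 0}
i=1, x='z': counts = {'x': 0, 'z': 1}
i=2, x='x': counts = {'x': 2, 'z': 1}
i=3, x='y': counts = {'x': 2, 'z': 1, 'y': 3}
i=4, x='y': counts = {'x': 2, 'z': 1, 'y': 7}
i=5, x='y': counts = {'x': 2, 'z': 1, 'y': 12}
i=6, x='x': counts = {'x': 8, 'z': 1, 'y': 12}
i=7, x='z': counts = {'x': 8, 'z': 8, 'y': 12}
i=8, x='y': counts = {'x': 8, 'z': 8, 'y': 20}
i=9, x='z': counts = {'x': 8, 'z': 17, 'y': 20}

{'x': 8, 'z': 17, 'y': 20}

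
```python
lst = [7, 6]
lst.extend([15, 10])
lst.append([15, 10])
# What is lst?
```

After line 1: lst = [7, 6]
After line 2 (extend unpacks [15, 10]): lst = [7, 6, 15, 10]
After line 3 (append adds [15, 10] as single element): lst = [7, 6, 15, 10, [15, 10]]

[7, 6, 15, 10, [15, 10]]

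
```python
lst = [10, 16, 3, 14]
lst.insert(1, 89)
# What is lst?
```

[10, 89, 16, 3, 14]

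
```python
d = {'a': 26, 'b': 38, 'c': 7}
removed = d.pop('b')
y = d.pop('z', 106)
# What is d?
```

After line 1: d = {'a': 26, 'b': 38, 'c': 7}
After line 2 (pop 'b' returns 38): d = {'a': 26, 'c': 7}, removed = 38
After line 3 (pop 'z' missing, returns default 106): d = {'a': 26, 'c': 7}, y = 106

{'a': 26, 'c': 7}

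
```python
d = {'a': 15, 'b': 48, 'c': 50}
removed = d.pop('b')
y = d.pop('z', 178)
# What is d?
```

After line 1: d = {'a': 15, 'b': 48, 'c': 50}
After line 2 (pop 'b' returns 48): d = {'a': 15, 'c': 50}, removed = 48
After line 3 (pop 'z' missing, returns default 178): d = {'a': 15, 'c': 50}, y = 178

{'a': 15, 'c': 50}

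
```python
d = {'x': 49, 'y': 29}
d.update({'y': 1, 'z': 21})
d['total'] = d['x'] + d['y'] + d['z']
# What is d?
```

After line 1: d = {'x': 49, 'y': 29}
After line 2 (y overwritten, z added): d = {'x': 49, 'y': 1, 'z': 21}
After line 3 (total = 49 + 1 + 21 = 71): d = {'x': 49, 'y': 1, 'z': 21, 'total': 71}

{'x': 49, 'y': 1, 'z': 21, 'total': 71}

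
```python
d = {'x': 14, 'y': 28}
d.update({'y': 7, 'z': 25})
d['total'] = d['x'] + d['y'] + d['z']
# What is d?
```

After line 1: d = {'x': 14, 'y': 28}
After line 2 (y overwritten, z added): d = {'x': 14, 'y': 7, 'z': 25}
After line 3 (total = 14 + 7 + 25 = 46): d = {'x': 14, 'y': 7, 'z': 25, 'total': 46}

{'x': 14, 'y': 7, 'z': 25, 'total': 46}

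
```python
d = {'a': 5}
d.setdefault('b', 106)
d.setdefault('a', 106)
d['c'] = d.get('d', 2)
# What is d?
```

After line 1: d = {'a': 5}
After line 2 (setdefault adds 'b'=106): d = {'a': 5, 'b': 106}
After line 3 (setdefault 'a' no-op, already exists): d = {'a': 5, 'b': 106}
After line 4 (get('d', 2) returns default since 'd' not in d): d = {'a': 5, 'b': 106, 'c': 2}

{'a': 5, 'b': 106, 'c': 2}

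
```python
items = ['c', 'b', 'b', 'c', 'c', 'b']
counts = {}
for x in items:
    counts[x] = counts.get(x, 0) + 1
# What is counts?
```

Initial: counts = {}, items = ['c', 'b', 'b', 'c', 'c', 'b']
See 'c': counts = {'c': 1}
See 'b': counts = {'c': 1, 'b': 1}
See 'b': counts = {'c': 1, 'b': 2}
See 'c': counts = {'c': 2, 'b': 2}
See 'c': counts = {'c': 3, 'b': 2}
See 'b': counts = {'c': 3, 'b': 3}

{'c': 3, 'b': 3}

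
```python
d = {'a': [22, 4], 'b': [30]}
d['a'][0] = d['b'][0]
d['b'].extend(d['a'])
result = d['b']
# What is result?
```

After line 1: d = {'a': [22, 4], 'b': [30]}
After line 2 (a[0] = b[0] = 30): d = {'a': [30, 4], 'b': [30]}
After line 3 (b.extend(a) appends [30, 4]): d = {'a': [30, 4], 'b': [30, 30, 4]}
After line 4: result = d['b'] = [30, 30, 4]

[30, 30, 4]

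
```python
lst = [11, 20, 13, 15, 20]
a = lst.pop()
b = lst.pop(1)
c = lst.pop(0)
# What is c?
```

After line 1: lst = [11, 20, 13, 15, 20]
After line 2 (pop() -> a = 20): lst = [11, 20, 13, 15]
After line 3 (pop(1) -> b = 20): lst = [11, 13, 15]
After line 4 (pop(0) -> c = 11): lst = [13, 15]

11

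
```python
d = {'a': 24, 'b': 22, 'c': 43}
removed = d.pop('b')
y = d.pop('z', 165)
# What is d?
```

After line 1: d = {'a': 24, 'b': 22, 'c': 43}
After line 2 (pop 'b' returns 22): d = {'a': 24, 'c': 43}, removed = 22
After line 3 (pop 'z' missing, returns default 165): d = {'a': 24, 'c': 43}, y = 165

{'a': 24, 'c': 43}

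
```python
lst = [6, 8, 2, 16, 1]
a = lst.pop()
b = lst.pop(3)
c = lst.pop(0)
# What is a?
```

After line 1: lst = [6, 8, 2, 16, 1]
After line 2 (pop() -> a = 1): lst = [6, 8, 2, 16]
After line 3 (pop(3) -> b = 16): lst = [6, 8, 2]
After line 4 (pop(0) -> c = 6): lst = [8, 2]

1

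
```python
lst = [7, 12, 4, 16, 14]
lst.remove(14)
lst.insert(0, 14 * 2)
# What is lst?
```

After line 1: lst = [7, 12, 4, 16, 14]
After line 2 (remove first 14): lst = [7, 12, 4, 16]
After line 3 (insert 28 at index 0): lst = [28, 7, 12, 4, 16]

[28, 7, 12, 4, 16]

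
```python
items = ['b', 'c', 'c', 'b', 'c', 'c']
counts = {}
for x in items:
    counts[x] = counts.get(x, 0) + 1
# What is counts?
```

Initial: counts = {}, items = ['b', 'c', 'c', 'b', 'c', 'c']
See 'b': counts = {'b': 1}
See 'c': counts = {'b': 1, 'c': 1}
See 'c': counts = {'b': 1, 'c': 2}
See 'b': counts = {'b': 2, 'c': 2}
See 'c': counts = {'b': 2, 'c': 3}
See 'c': counts = {'b': 2, 'c': 4}

{'b': 2, 'c': 4}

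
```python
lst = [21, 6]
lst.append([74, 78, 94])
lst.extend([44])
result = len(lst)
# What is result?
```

After line 1: lst = [21, 6]
After line 2 (append adds [74, 78, 94] as single element): lst = [21, 6, [74, 78, 94]]
After line 3 (extend unpacks [44], adds 44): lst = [21, 6, [74, 78, 94], 44]
After line 4: result = len(lst) = 4

4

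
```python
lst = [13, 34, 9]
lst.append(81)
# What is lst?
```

[13, 34, 9, 81]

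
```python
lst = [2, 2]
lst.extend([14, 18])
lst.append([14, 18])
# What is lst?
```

After line 1: lst = [2, 2]
After line 2 (extend unpacks [14, 18]): lst = [2, 2, 14, 18]
After line 3 (append adds [14, 18] as single element): lst = [2, 2, 14, 18, [14, 18]]

[2, 2, 14, 18, [14, 18]]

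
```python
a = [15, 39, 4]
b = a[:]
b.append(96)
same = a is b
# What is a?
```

After line 1: a = [15, 39, 4]
After line 2 (b = a[:] is a shallow copy, new object): a = [15, 39, 4], b = [15, 39, 4]
After line 3 (append only mutates b): a = [15, 39, 4], b = [15, 39, 4, 96]
After line 4 (same = a is b; different objects -> False): same = False

[15, 39, 4]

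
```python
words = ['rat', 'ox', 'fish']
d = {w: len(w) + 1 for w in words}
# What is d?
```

{'rat': 4, 'ox': 3, 'fish': 5}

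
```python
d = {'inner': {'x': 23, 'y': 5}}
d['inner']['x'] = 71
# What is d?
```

After line 1: d = {'inner': {'x': 23, 'y': 5}}
After line 2 (inner x overwritten): d = {'inner': {'x': 71, 'y': 5}}

{'inner': {'x': 71, 'y': 5}}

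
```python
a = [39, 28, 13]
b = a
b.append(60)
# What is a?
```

After line 1: a = [39, 28, 13]
After line 2 (b = a is an alias, same object): a = [39, 28, 13], b = [39, 28, 13]
After line 3 (b.append mutates the shared list): a = [39, 28, 13, 60], b = [39, 28, 13, 60]

[39, 28, 13, 60]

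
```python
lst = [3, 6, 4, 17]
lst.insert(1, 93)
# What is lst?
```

[3, 93, 6, 4, 17]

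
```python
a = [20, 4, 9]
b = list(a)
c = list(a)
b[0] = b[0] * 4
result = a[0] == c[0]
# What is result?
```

After line 1: a = [20, 4, 9]
After line 2 (b = list(a), copy): a = [20, 4, 9], b = [20, 4, 9]
After line 3 (c = list(a) is a copy, new object): c = [20, 4, 9]
After line 4 (b[0] = 20 * 4 = 80; only b mutates (copy)): a = [20, 4, 9], b = [80, 4, 9], c = [20, 4, 9]
After line 5 (a[0] = 20, c[0] = 20; result = True)

True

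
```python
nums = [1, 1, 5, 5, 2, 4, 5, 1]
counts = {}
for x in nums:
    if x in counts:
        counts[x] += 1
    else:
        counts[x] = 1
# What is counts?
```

Initial: counts = {}, nums = [1, 1, 5, 5, 2, 4, 5, 1]
See 1: counts = {1: 1}
See 1: counts = {1: 2}
See 5: counts = {1: 2, 5: 1}
See 5: counts = {1: 2, 5: 2}
See 2: counts = {1: 2, 5: 2, 2: 1}
See 4: counts = {1: 2, 5: 2, 2: 1, 4: 1}
See 5: counts = {1: 2, 5: 3, 2: 1, 4: 1}
See 1: counts = {1: 3, 5: 3, 2: 1, 4: 1}

{1: 3, 5: 3, 2: 1, 4: 1}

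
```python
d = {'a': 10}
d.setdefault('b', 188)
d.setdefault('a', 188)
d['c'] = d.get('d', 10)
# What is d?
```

After line 1: d = {'a': 10}
After line 2 (setdefault adds 'b'=188): d = {'a': 10, 'b': 188}
After line 3 (setdefault 'a' no-op, already exists): d = {'a': 10, 'b': 188}
After line 4 (get('d', 10) returns default since 'd' not in d): d = {'a': 10, 'b': 188, 'c': 10}

{'a': 10, 'b': 188, 'c': 10}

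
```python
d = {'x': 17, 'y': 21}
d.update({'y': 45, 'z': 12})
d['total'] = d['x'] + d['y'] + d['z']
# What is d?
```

After line 1: d = {'x': 17, 'y': 21}
After line 2 (y overwritten, z added): d = {'x': 17, 'y': 45, 'z': 12}
After line 3 (total = 17 + 45 + 12 = 74): d = {'x': 17, 'y': 45, 'z': 12, 'total': 74}

{'x': 17, 'y': 45, 'z': 12, 'total': 74}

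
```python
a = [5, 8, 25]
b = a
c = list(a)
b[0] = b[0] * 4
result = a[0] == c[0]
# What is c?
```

After line 1: a = [5, 8, 25]
After line 2 (b = a, alias): a = [5, 8, 25], b = [5, 8, 25]
After line 3 (c = list(a) is a copy, new object): c = [5, 8, 25]
After line 4 (b[0] = 5 * 4 = 20; mutates shared a/b): a = b = [20, 8, 25], c = [5, 8, 25]
After line 5 (a[0] = 20, c[0] = 5; result = False)

[5, 8, 25]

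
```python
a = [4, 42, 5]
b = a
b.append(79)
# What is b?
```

After line 1: a = [4, 42, 5]
After line 2 (b = a is an alias, same object): a = [4, 42, 5], b = [4, 42, 5]
After line 3 (b.append mutates the shared list): a = [4, 42, 5, 79], b = [4, 42, 5, 79]

[4, 42, 5, 79]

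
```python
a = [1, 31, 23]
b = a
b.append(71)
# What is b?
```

After line 1: a = [1, 31, 23]
After line 2 (b = a is an alias, same object): a = [1, 31, 23], b = [1, 31, 23]
After line 3 (b.append mutates the shared list): a = [1, 31, 23, 71], b = [1, 31, 23, 71]

[1, 31, 23, 71]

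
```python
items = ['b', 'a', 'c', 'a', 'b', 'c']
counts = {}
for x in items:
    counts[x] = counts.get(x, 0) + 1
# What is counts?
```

Initial: counts = {}, items = ['b', 'a', 'c', 'a', 'b', 'c']
See 'b': counts = {'b': 1}
See 'a': counts = {'b': 1, 'a': 1}
See 'c': counts = {'b': 1, 'a': 1, 'c': 1}
See 'a': counts = {'b': 1, 'a': 2, 'c': 1}
See 'b': counts = {'b': 2, 'a': 2, 'c': 1}
See 'c': counts = {'b': 2, 'a': 2, 'c': 2}

{'b': 2, 'a': 2, 'c': 2}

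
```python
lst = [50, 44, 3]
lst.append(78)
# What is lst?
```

[50, 44, 3, 78]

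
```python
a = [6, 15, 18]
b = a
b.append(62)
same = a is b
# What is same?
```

After line 1: a = [6, 15, 18]
After line 2 (b = a is an alias, same object): a = [6, 15, 18], b = [6, 15, 18]
After line 3 (b.append mutates the shared list): a = [6, 15, 18, 62], b = [6, 15, 18, 62]
After line 4 (same = a is b; same object -> True): same = True

True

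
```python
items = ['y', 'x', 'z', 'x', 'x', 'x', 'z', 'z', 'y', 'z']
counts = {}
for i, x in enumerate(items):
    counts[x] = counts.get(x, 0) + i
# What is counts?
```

Initial: counts = {}, items = ['y', 'x', 'z', 'x', 'x', 'x', 'z', 'z', 'y', 'z']
i=0, x='y': counts = {'y': 0}
i=1, x='x': counts = {'y': 0, 'x': 1}
i=2, x='z': counts = {'y': 0, 'x': 1, 'z': 2}
i=3, x='x': counts = {'y': 0, 'x': 4, 'z': 2}
i=4, x='x': counts = {'y': 0, 'x': 8, 'z': 2}
i=5, x='x': counts = {'y': 0, 'x': 13, 'z': 2}
i=6, x='z': counts = {'y': 0, 'x': 13, 'z': 8}
i=7, x='z': counts = {'y': 0, 'x': 13, 'z': 15}
i=8, x='y': counts = {'y': 8, 'x': 13, 'z': 15}
i=9, x='z': counts = {'y': 8, 'x': 13, 'z': 24}

{'y': 8, 'x': 13, 'z': 24}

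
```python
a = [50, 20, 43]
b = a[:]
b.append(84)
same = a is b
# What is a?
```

After line 1: a = [50, 20, 43]
After line 2 (b = a[:] is a shallow copy, new object): a = [50, 20, 43], b = [50, 20, 43]
After line 3 (append only mutates b): a = [50, 20, 43], b = [50, 20, 43, 84]
After line 4 (same = a is b; different objects -> False): same = False

[50, 20, 43]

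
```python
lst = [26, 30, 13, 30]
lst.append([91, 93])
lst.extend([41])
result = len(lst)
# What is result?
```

After line 1: lst = [26, 30, 13, 30]
After line 2 (append adds [91, 93] as single element): lst = [26, 30, 13, 30, [91, 93]]
After line 3 (extend unpacks [41], adds 41): lst = [26, 30, 13, 30, [91, 93], 41]
After line 4: result = len(lst) = 6

6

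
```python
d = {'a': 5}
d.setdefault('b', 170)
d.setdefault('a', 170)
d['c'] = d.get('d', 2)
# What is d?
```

After line 1: d = {'a': 5}
After line 2 (setdefault adds 'b'=170): d = {'a': 5, 'b': 170}
After line 3 (setdefault 'a' no-op, already exists): d = {'a': 5, 'b': 170}
After line 4 (get('d', 2) returns default since 'd' not in d): d = {'a': 5, 'b': 170, 'c': 2}

{'a': 5, 'b': 170, 'c': 2}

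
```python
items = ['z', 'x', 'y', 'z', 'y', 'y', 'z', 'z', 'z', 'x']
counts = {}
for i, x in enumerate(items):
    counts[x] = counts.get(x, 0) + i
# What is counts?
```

Initial: counts = {}, items = ['z', 'x', 'y', 'z', 'y', 'y', 'z', 'z', 'z', 'x']
i=0, x='z': counts = {'z': 0}
i=1, x='x': counts = {'z': 0, 'x': 1}
i=2, x='y': counts = {'z': 0, 'x': 1, 'y': 2}
i=3, x='z': counts = {'z': 3, 'x': 1, 'y': 2}
i=4, x='y': counts = {'z': 3, 'x': 1, 'y': 6}
i=5, x='y': counts = {'z': 3, 'x': 1, 'y': 11}
i=6, x='z': counts = {'z': 9, 'x': 1, 'y': 11}
i=7, x='z': counts = {'z': 16, 'x': 1, 'y': 11}
i=8, x='z': counts = {'z': 24, 'x': 1, 'y': 11}
i=9, x='x': counts = {'z': 24, 'x': 10, 'y': 11}

{'z': 24, 'x': 10, 'y': 11}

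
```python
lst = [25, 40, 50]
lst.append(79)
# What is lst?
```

[25, 40, 50, 79]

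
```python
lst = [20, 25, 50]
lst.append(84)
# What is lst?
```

[20, 25, 50, 84]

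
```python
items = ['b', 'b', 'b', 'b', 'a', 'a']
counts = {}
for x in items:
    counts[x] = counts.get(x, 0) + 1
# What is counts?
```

Initial: counts = {}, items = ['b', 'b', 'b', 'b', 'a', 'a']
See 'b': counts = {'b': 1}
See 'b': counts = {'b': 2}
See 'b': counts = {'b': 3}
See 'b': counts = {'b': 4}
See 'a': counts = {'b': 4, 'a': 1}
See 'a': counts = {'b': 4, 'a': 2}

{'b': 4, 'a': 2}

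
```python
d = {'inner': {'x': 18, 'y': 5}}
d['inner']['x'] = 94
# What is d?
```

After line 1: d = {'inner': {'x': 18, 'y': 5}}
After line 2 (inner x overwritten): d = {'inner': {'x': 94, 'y': 5}}

{'inner': {'x': 94, 'y': 5}}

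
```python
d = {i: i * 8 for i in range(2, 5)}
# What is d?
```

{2: 16, 3: 24, 4: 32}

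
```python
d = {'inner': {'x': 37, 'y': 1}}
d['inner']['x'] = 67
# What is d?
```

After line 1: d = {'inner': {'x': 37, 'y': 1}}
After line 2 (inner x overwritten): d = {'inner': {'x': 67, 'y': 1}}

{'inner': {'x': 67, 'y': 1}}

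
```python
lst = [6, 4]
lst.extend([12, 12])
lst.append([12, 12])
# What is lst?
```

After line 1: lst = [6, 4]
After line 2 (extend unpacks [12, 12]): lst = [6, 4, 12, 12]
After line 3 (append adds [12, 12] as single element): lst = [6, 4, 12, 12, [12, 12]]

[6, 4, 12, 12, [12, 12]]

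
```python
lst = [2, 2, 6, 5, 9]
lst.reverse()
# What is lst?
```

[9, 5, 6, 2, 2]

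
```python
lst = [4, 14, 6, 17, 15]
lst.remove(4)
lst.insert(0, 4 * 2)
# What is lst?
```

After line 1: lst = [4, 14, 6, 17, 15]
After line 2 (remove first 4): lst = [14, 6, 17, 15]
After line 3 (insert 8 at index 0): lst = [8, 14, 6, 17, 15]

[8, 14, 6, 17, 15]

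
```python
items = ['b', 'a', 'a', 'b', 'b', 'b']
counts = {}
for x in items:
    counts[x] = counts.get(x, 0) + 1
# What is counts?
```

Initial: counts = {}, items = ['b', 'a', 'a', 'b', 'b', 'b']
See 'b': counts = {'b': 1}
See 'a': counts = {'b': 1, 'a': 1}
See 'a': counts = {'b': 1, 'a': 2}
See 'b': counts = {'b': 2, 'a': 2}
See 'b': counts = {'b': 3, 'a': 2}
See 'b': counts = {'b': 4, 'a': 2}

{'b': 4, 'a': 2}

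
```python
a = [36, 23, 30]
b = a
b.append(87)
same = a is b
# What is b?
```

After line 1: a = [36, 23, 30]
After line 2 (b = a is an alias, same object): a = [36, 23, 30], b = [36, 23, 30]
After line 3 (b.append mutates the shared list): a = [36, 23, 30, 87], b = [36, 23, 30, 87]
After line 4 (same = a is b; same object -> True): same = True

[36, 23, 30, 87]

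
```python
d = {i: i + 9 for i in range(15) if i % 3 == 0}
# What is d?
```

{0: 9, 3: 12, 6: 15, 9: 18, 12: 21}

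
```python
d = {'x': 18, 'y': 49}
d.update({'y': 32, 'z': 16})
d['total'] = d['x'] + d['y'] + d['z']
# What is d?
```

After line 1: d = {'x': 18, 'y': 49}
After line 2 (y overwritten, z added): d = {'x': 18, 'y': 32, 'z': 16}
After line 3 (total = 18 + 32 + 16 = 66): d = {'x': 18, 'y': 32, 'z': 16, 'total': 66}

{'x': 18, 'y': 32, 'z': 16, 'total': 66}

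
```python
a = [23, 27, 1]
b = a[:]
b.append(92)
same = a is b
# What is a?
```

After line 1: a = [23, 27, 1]
After line 2 (b = a[:] is a shallow copy, new object): a = [23, 27, 1], b = [23, 27, 1]
After line 3 (append only mutates b): a = [23, 27, 1], b = [23, 27, 1, 92]
After line 4 (same = a is b; different objects -> False): same = False

[23, 27, 1]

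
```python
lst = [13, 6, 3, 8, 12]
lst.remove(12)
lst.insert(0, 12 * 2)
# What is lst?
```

After line 1: lst = [13, 6, 3, 8, 12]
After line 2 (remove first 12): lst = [13, 6, 3, 8]
After line 3 (insert 24 at index 0): lst = [24, 13, 6, 3, 8]

[24, 13, 6, 3, 8]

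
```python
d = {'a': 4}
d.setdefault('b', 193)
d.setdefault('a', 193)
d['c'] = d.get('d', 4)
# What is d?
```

After line 1: d = {'a': 4}
After line 2 (setdefault adds 'b'=193): d = {'a': 4, 'b': 193}
After line 3 (setdefault 'a' no-op, already exists): d = {'a': 4, 'b': 193}
After line 4 (get('d', 4) returns default since 'd' not in d): d = {'a': 4, 'b': 193, 'c': 4}

{'a': 4, 'b': 193, 'c': 4}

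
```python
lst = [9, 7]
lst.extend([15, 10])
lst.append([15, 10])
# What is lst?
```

After line 1: lst = [9, 7]
After line 2 (extend unpacks [15, 10]): lst = [9, 7, 15, 10]
After line 3 (append adds [15, 10] as single element): lst = [9, 7, 15, 10, [15, 10]]

[9, 7, 15, 10, [15, 10]]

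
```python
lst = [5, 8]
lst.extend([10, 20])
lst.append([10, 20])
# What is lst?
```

After line 1: lst = [5, 8]
After line 2 (extend unpacks [10, 20]): lst = [5, 8, 10, 20]
After line 3 (append adds [10, 20] as single element): lst = [5, 8, 10, 20, [10, 20]]

[5, 8, 10, 20, [10, 20]]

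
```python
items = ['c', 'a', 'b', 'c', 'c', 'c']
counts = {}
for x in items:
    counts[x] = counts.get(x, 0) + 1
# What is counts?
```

Initial: counts = {}, items = ['c', 'a', 'b', 'c', 'c', 'c']
See 'c': counts = {'c': 1}
See 'a': counts = {'c': 1, 'a': 1}
See 'b': counts = {'c': 1, 'a': 1, 'b': 1}
See 'c': counts = {'c': 2, 'a': 1, 'b': 1}
See 'c': counts = {'c': 3, 'a': 1, 'b': 1}
See 'c': counts = {'c': 4, 'a': 1, 'b': 1}

{'c': 4, 'a': 1, 'b': 1}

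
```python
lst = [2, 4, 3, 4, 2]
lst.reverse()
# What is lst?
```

[2, 4, 3, 4, 2]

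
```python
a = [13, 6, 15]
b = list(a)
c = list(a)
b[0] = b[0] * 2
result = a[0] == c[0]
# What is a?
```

After line 1: a = [13, 6, 15]
After line 2 (b = list(a), copy): a = [13, 6, 15], b = [13, 6, 15]
After line 3 (c = list(a) is a copy, new object): c = [13, 6, 15]
After line 4 (b[0] = 13 * 2 = 26; only b mutates (copy)): a = [13, 6, 15], b = [26, 6, 15], c = [13, 6, 15]
After line 5 (a[0] = 13, c[0] = 13; result = True)

[13, 6, 15]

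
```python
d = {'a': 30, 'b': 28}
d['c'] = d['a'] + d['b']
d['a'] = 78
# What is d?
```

After line 1: d = {'a': 30, 'b': 28}
After line 2 (d['c'] = 30 + 28): d = {'a': 30, 'b': 28, 'c': 58}
After line 3: d = {'a': 78, 'b': 28, 'c': 58}

{'a': 78, 'b': 28, 'c': 58}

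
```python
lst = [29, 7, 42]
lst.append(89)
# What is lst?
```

[29, 7, 42, 89]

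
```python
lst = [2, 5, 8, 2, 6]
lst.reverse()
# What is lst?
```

[6, 2, 8, 5, 2]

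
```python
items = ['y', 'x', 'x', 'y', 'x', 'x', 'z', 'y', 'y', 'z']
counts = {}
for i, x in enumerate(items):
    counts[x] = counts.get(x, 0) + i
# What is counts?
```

Initial: counts = {}, items = ['y', 'x', 'x', 'y', 'x', 'x', 'z', 'y', 'y', 'z']
i=0, x='y': counts = {'y': 0}
i=1, x='x': counts = {'y': 0, 'x': 1}
i=2, x='x': counts = {'y': 0, 'x': 3}
i=3, x='y': counts = {'y': 3, 'x': 3}
i=4, x='x': counts = {'y': 3, 'x': 7}
i=5, x='x': counts = {'y': 3, 'x': 12}
i=6, x='z': counts = {'y': 3, 'x': 12, 'z': 6}
i=7, x='y': counts = {'y': 10, 'x': 12, 'z': 6}
i=8, x='y': counts = {'y': 18, 'x': 12, 'z': 6}
i=9, x='z': counts = {'y': 18, 'x': 12, 'z': 15}

{'y': 18, 'x': 12, 'z': 15}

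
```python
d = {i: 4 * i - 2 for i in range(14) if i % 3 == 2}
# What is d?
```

{2: 6, 5: 18, 8: 30, 11: 42}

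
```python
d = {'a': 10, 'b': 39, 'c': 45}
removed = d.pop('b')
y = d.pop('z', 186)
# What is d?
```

After line 1: d = {'a': 10, 'b': 39, 'c': 45}
After line 2 (pop 'b' returns 39): d = {'a': 10, 'c': 45}, removed = 39
After line 3 (pop 'z' missing, returns default 186): d = {'a': 10, 'c': 45}, y = 186

{'a': 10, 'c': 45}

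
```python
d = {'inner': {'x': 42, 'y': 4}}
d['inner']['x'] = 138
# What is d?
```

After line 1: d = {'inner': {'x': 42, 'y': 4}}
After line 2 (inner x overwritten): d = {'inner': {'x': 138, 'y': 4}}

{'inner': {'x': 138, 'y': 4}}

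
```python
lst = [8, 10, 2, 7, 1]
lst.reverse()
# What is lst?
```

[1, 7, 2, 10, 8]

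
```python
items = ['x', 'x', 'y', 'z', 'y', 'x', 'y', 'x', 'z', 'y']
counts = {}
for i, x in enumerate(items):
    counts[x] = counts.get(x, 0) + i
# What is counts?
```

Initial: counts = {}, items = ['x', 'x', 'y', 'z', 'y', 'x', 'y', 'x', 'z', 'y']
i=0, x='x': counts = {'x': 0}
i=1, x='x': counts = {'x': 1}
i=2, x='y': counts = {'x': 1, 'y': 2}
i=3, x='z': counts = {'x': 1, 'y': 2, 'z': 3}
i=4, x='y': counts = {'x': 1, 'y': 6, 'z': 3}
i=5, x='x': counts = {'x': 6, 'y': 6, 'z': 3}
i=6, x='y': counts = {'x': 6, 'y': 12, 'z': 3}
i=7, x='x': counts = {'x': 13, 'y': 12, 'z': 3}
i=8, x='z': counts = {'x': 13, 'y': 12, 'z': 11}
i=9, x='y': counts = {'x': 13, 'y': 21, 'z': 11}

{'x': 13, 'y': 21, 'z': 11}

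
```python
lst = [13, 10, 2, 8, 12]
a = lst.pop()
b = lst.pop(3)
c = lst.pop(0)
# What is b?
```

After line 1: lst = [13, 10, 2, 8, 12]
After line 2 (pop() -> a = 12): lst = [13, 10, 2, 8]
After line 3 (pop(3) -> b = 8): lst = [13, 10, 2]
After line 4 (pop(0) -> c = 13): lst = [10, 2]

8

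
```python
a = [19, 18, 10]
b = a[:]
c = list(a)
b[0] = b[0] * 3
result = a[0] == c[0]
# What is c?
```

After line 1: a = [19, 18, 10]
After line 2 (b = a[:], copy): a = [19, 18, 10], b = [19, 18, 10]
After line 3 (c = list(a) is a copy, new object): c = [19, 18, 10]
After line 4 (b[0] = 19 * 3 = 57; only b mutates (copy)): a = [19, 18, 10], b = [57, 18, 10], c = [19, 18, 10]
After line 5 (a[0] = 19, c[0] = 19; result = True)

[19, 18, 10]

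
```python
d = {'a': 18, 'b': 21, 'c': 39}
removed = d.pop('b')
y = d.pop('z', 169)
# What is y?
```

After line 1: d = {'a': 18, 'b': 21, 'c': 39}
After line 2 (pop 'b' returns 21): d = {'a': 18, 'c': 39}, removed = 21
After line 3 (pop 'z' missing, returns default 169): d = {'a': 18, 'c': 39}, y = 169

169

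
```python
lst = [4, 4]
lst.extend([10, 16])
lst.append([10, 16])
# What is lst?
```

After line 1: lst = [4, 4]
After line 2 (extend unpacks [10, 16]): lst = [4, 4, 10, 16]
After line 3 (append adds [10, 16] as single element): lst = [4, 4, 10, 16, [10, 16]]

[4, 4, 10, 16, [10, 16]]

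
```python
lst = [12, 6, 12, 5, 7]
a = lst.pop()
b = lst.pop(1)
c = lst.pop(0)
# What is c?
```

After line 1: lst = [12, 6, 12, 5, 7]
After line 2 (pop() -> a = 7): lst = [12, 6, 12, 5]
After line 3 (pop(1) -> b = 6): lst = [12, 12, 5]
After line 4 (pop(0) -> c = 12): lst = [12, 5]

12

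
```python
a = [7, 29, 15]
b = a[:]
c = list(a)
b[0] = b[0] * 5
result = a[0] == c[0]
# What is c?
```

After line 1: a = [7, 29, 15]
After line 2 (b = a[:], copy): a = [7, 29, 15], b = [7, 29, 15]
After line 3 (c = list(a) is a copy, new object): c = [7, 29, 15]
After line 4 (b[0] = 7 * 5 = 35; only b mutates (copy)): a = [7, 29, 15], b = [35, 29, 15], c = [7, 29, 15]
After line 5 (a[0] = 7, c[0] = 7; result = True)

[7, 29, 15]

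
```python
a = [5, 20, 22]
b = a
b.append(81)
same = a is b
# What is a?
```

After line 1: a = [5, 20, 22]
After line 2 (b = a is an alias, same object): a = [5, 20, 22], b = [5, 20, 22]
After line 3 (b.append mutates the shared list): a = [5, 20, 22, 81], b = [5, 20, 22, 81]
After line 4 (same = a is b; same object -> True): same = True

[5, 20, 22, 81]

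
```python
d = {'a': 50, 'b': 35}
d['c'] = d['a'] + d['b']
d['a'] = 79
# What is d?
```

After line 1: d = {'a': 50, 'b': 35}
After line 2 (d['c'] = 50 + 35): d = {'a': 50, 'b': 35, 'c': 85}
After line 3: d = {'a': 79, 'b': 35, 'c': 85}

{'a': 79, 'b': 35, 'c': 85}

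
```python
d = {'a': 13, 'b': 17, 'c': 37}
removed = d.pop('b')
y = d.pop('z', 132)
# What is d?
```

After line 1: d = {'a': 13, 'b': 17, 'c': 37}
After line 2 (pop 'b' returns 17): d = {'a': 13, 'c': 37}, removed = 17
After line 3 (pop 'z' missing, returns default 132): d = {'a': 13, 'c': 37}, y = 132

{'a': 13, 'c': 37}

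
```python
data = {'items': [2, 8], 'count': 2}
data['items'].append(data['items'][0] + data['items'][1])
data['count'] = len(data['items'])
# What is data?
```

After line 1: data = {'items': [2, 8], 'count': 2}
After line 2 (append 2 + 8 = 10): data = {'items': [2, 8, 10], 'count': 2}
After line 3 (count = len(items) = 3): data = {'items': [2, 8, 10], 'count': 3}

{'items': [2, 8, 10], 'count': 3}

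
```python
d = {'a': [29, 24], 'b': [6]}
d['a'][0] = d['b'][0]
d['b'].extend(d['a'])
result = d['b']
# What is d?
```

After line 1: d = {'a': [29, 24], 'b': [6]}
After line 2 (a[0] = b[0] = 6): d = {'a': [6, 24], 'b': [6]}
After line 3 (b.extend(a) appends [6, 24]): d = {'a': [6, 24], 'b': [6, 6, 24]}
After line 4: result = d['b'] = [6, 6, 24]

{'a': [6, 24], 'b': [6, 6, 24]}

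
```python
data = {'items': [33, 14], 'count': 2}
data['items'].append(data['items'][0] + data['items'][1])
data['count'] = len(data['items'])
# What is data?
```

After line 1: data = {'items': [33, 14], 'count': 2}
After line 2 (append 33 + 14 = 47): data = {'items': [33, 14, 47], 'count': 2}
After line 3 (count = len(items) = 3): data = {'items': [33, 14, 47], 'count': 3}

{'items': [33, 14, 47], 'count': 3}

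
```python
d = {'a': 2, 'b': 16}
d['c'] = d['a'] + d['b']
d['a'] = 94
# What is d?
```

After line 1: d = {'a': 2, 'b': 16}
After line 2 (d['c'] = 2 + 16): d = {'a': 2, 'b': 16, 'c': 18}
After line 3: d = {'a': 94, 'b': 16, 'c': 18}

{'a': 94, 'b': 16, 'c': 18}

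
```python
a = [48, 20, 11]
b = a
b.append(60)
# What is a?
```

After line 1: a = [48, 20, 11]
After line 2 (b = a is an alias, same object): a = [48, 20, 11], b = [48, 20, 11]
After line 3 (b.append mutates the shared list): a = [48, 20, 11, 60], b = [48, 20, 11, 60]

[48, 20, 11, 60]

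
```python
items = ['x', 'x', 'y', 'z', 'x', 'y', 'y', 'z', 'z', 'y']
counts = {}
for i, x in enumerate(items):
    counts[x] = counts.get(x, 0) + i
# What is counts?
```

Initial: counts = {}, items = ['x', 'x', 'y', 'z', 'x', 'y', 'y', 'z', 'z', 'y']
i=0, x='x': counts = {'x': 0}
i=1, x='x': counts = {'x': 1}
i=2, x='y': counts = {'x': 1, 'y': 2}
i=3, x='z': counts = {'x': 1, 'y': 2, 'z': 3}
i=4, x='x': counts = {'x': 5, 'y': 2, 'z': 3}
i=5, x='y': counts = {'x': 5, 'y': 7, 'z': 3}
i=6, x='y': counts = {'x': 5, 'y': 13, 'z': 3}
i=7, x='z': counts = {'x': 5, 'y': 13, 'z': 10}
i=8, x='z': counts = {'x': 5, 'y': 13, 'z': 18}
i=9, x='y': counts = {'x': 5, 'y': 22, 'z': 18}

{'x': 5, 'y': 22, 'z': 18}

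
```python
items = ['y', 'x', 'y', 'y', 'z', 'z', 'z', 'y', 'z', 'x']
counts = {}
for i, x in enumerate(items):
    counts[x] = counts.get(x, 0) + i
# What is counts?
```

Initial: counts = {}, items = ['y', 'x', 'y', 'y', 'z', 'z', 'z', 'y', 'z', 'x']
i=0, x='y': counts = {'y': 0}
i=1, x='x': counts = {'y': 0, 'x': 1}
i=2, x='y': counts = {'y': 2, 'x': 1}
i=3, x='y': counts = {'y': 5, 'x': 1}
i=4, x='z': counts = {'y': 5, 'x': 1, 'z': 4}
i=5, x='z': counts = {'y': 5, 'x': 1, 'z': 9}
i=6, x='z': counts = {'y': 5, 'x': 1, 'z': 15}
i=7, x='y': counts = {'y': 12, 'x': 1, 'z': 15}
i=8, x='z': counts = {'y': 12, 'x': 1, 'z': 23}
i=9, x='x': counts = {'y': 12, 'x': 10, 'z': 23}

{'y': 12, 'x': 10, 'z': 23}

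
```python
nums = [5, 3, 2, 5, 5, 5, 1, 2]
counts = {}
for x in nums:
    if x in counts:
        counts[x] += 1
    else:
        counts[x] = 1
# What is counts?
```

Initial: counts = {}, nums = [5, 3, 2, 5, 5, 5, 1, 2]
See 5: counts = {5: 1}
See 3: counts = {5: 1, 3: 1}
See 2: counts = {5: 1, 3: 1, 2: 1}
See 5: counts = {5: 2, 3: 1, 2: 1}
See 5: counts = {5: 3, 3: 1, 2: 1}
See 5: counts = {5: 4, 3: 1, 2: 1}
See 1: counts = {5: 4, 3: 1, 2: 1, 1: 1}
See 2: counts = {5: 4, 3: 1, 2: 2, 1: 1}

{5: 4, 3: 1, 2: 2, 1: 1}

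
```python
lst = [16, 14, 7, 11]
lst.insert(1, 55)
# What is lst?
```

[16, 55, 14, 7, 11]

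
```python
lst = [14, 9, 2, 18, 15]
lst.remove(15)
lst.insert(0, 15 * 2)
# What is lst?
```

After line 1: lst = [14, 9, 2, 18, 15]
After line 2 (remove first 15): lst = [14, 9, 2, 18]
After line 3 (insert 30 at index 0): lst = [30, 14, 9, 2, 18]

[30, 14, 9, 2, 18]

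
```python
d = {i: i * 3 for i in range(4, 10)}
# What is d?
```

{4: 12, 5: 15, 6: 18, 7: 21, 8: 24, 9: 27}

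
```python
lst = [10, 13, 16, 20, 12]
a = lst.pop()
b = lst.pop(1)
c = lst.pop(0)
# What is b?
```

After line 1: lst = [10, 13, 16, 20, 12]
After line 2 (pop() -> a = 12): lst = [10, 13, 16, 20]
After line 3 (pop(1) -> b = 13): lst = [10, 16, 20]
After line 4 (pop(0) -> c = 10): lst = [16, 20]

13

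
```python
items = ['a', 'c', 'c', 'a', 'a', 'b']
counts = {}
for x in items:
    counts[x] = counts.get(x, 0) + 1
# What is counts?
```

Initial: counts = {}, items = ['a', 'c', 'c', 'a', 'a', 'b']
See 'a': counts = {'a': 1}
See 'c': counts = {'a': 1, 'c': 1}
See 'c': counts = {'a': 1, 'c': 2}
See 'a': counts = {'a': 2, 'c': 2}
See 'a': counts = {'a': 3, 'c': 2}
See 'b': counts = {'a': 3, 'c': 2, 'b': 1}

{'a': 3, 'c': 2, 'b': 1}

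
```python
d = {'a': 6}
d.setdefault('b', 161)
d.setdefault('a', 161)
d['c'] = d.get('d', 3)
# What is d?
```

After line 1: d = {'a': 6}
After line 2 (setdefault adds 'b'=161): d = {'a': 6, 'b': 161}
After line 3 (setdefault 'a' no-op, already exists): d = {'a': 6, 'b': 161}
After line 4 (get('d', 3) returns default since 'd' not in d): d = {'a': 6, 'b': 161, 'c': 3}

{'a': 6, 'b': 161, 'c': 3}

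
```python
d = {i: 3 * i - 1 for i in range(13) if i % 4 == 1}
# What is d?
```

{1: 2, 5: 14, 9: 26}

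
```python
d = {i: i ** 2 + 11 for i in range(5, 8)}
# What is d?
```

{5: 36, 6: 47, 7: 60}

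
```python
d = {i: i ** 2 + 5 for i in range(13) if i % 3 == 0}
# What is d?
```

{0: 5, 3: 14, 6: 41, 9: 86, 12: 149}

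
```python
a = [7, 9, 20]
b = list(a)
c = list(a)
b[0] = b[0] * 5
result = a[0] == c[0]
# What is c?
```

After line 1: a = [7, 9, 20]
After line 2 (b = list(a), copy): a = [7, 9, 20], b = [7, 9, 20]
After line 3 (c = list(a) is a copy, new object): c = [7, 9, 20]
After line 4 (b[0] = 7 * 5 = 35; only b mutates (copy)): a = [7, 9, 20], b = [35, 9, 20], c = [7, 9, 20]
After line 5 (a[0] = 7, c[0] = 7; result = True)

[7, 9, 20]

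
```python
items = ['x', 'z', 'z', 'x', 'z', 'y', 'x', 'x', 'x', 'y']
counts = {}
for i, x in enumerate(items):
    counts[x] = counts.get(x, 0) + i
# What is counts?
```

Initial: counts = {}, items = ['x', 'z', 'z', 'x', 'z', 'y', 'x', 'x', 'x', 'y']
i=0, x='x': counts = {'x': 0}
i=1, x='z': counts = {'x': 0, 'z': 1}
i=2, x='z': counts = {'x': 0, 'z': 3}
i=3, x='x': counts = {'x': 3, 'z': 3}
i=4, x='z': counts = {'x': 3, 'z': 7}
i=5, x='y': counts = {'x': 3, 'z': 7, 'y': 5}
i=6, x='x': counts = {'x': 9, 'z': 7, 'y': 5}
i=7, x='x': counts = {'x': 16, 'z': 7, 'y': 5}
i=8, x='x': counts = {'x': 24, 'z': 7, 'y': 5}
i=9, x='y': counts = {'x': 24, 'z': 7, 'y': 14}

{'x': 24, 'z': 7, 'y': 14}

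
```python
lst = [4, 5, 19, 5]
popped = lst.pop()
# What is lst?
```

[4, 5, 19]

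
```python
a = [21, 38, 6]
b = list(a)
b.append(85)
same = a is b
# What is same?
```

After line 1: a = [21, 38, 6]
After line 2 (b = list(a) is a shallow copy, new object): a = [21, 38, 6], b = [21, 38, 6]
After line 3 (append only mutates b): a = [21, 38, 6], b = [21, 38, 6, 85]
After line 4 (same = a is b; different objects -> False): same = False

False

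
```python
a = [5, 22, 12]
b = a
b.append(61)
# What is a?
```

After line 1: a = [5, 22, 12]
After line 2 (b = a is an alias, same object): a = [5, 22, 12], b = [5, 22, 12]
After line 3 (b.append mutates the shared list): a = [5, 22, 12, 61], b = [5, 22, 12, 61]

[5, 22, 12, 61]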